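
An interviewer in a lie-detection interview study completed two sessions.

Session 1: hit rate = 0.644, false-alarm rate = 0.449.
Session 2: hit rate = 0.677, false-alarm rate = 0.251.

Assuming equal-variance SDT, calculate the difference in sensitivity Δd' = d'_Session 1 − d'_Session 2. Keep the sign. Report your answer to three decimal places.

Session 1: z(0.644) = 0.3692, z(0.449) = -0.1282, d' = 0.4974
Session 2: z(0.677) = 0.4593, z(0.251) = -0.6713, d' = 1.1306
Δd' = d'_Session 1 − d'_Session 2 = 0.4974 − 1.1306 = -0.6332
Session 2 has the higher sensitivity.

Δd' = -0.633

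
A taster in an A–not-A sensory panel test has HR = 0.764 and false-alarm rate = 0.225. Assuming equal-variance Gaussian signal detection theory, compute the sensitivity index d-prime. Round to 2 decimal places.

z(0.764) = 0.7192, z(0.225) = -0.7554
d' = z(H) − z(FA) = 0.7192 − (-0.7554) = 1.4746

d-prime = 1.47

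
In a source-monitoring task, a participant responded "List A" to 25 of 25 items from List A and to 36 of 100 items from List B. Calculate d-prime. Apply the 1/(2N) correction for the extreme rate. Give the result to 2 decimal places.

d-prime = 2.41

The hit rate is 25/25 = 1, so apply the 1/(2N) correction: H → 1 − 1/(2·25) = 0.98000.
z(H) = z(0.98000) = 2.054
z(FA) = z(0.36000) = -0.358
d' = 2.054 − (-0.358) = 2.412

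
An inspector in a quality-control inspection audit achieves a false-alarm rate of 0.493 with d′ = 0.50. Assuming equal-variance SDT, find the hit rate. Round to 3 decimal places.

z(false-alarm rate) = z(0.493) = -0.0175
z(H) = z(FA) + d' = -0.0175 + 0.50 = 0.4825
hit rate = Φ(0.4825) = 0.6853

hit rate = 0.685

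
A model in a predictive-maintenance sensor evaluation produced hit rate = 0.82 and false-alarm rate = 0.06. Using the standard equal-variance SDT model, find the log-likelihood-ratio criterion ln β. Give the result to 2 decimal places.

Φ⁻¹(H) = Φ⁻¹(0.82) = 0.915
Φ⁻¹(FA) = Φ⁻¹(0.06) = -1.555
ln β = −½·[z(H)² − z(FA)²] = −0.5 × (0.837 − 2.418) = 0.7905

ln β = 0.79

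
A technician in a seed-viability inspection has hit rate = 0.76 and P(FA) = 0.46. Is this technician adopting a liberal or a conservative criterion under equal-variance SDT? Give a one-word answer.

liberal

z(H) = 0.706, z(FA) = -0.100
c = −½·(z(H) + z(FA)) = -0.303
c < 0 → liberal criterion (biased toward responding “yes”).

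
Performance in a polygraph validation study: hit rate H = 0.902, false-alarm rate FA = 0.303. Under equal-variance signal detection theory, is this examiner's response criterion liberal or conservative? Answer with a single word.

z(H) = 1.293, z(FA) = -0.516
c = −½·(z(H) + z(FA)) = -0.3885
c < 0 → liberal criterion (biased toward responding “yes”).

liberal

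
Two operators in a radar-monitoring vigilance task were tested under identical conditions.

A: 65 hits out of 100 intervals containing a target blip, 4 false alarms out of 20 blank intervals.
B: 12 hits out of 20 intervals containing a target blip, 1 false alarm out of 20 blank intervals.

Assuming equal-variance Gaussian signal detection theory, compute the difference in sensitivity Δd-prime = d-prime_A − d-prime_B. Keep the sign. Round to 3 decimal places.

Δd-prime = -0.671

A: z(0.6500) = 0.3853, z(0.2000) = -0.8416, d' = 1.2269
B: z(0.6000) = 0.2533, z(0.0500) = -1.6449, d' = 1.8982
Δd' = d'_A − d'_B = 1.2269 − 1.8982 = -0.6713
B has the higher sensitivity.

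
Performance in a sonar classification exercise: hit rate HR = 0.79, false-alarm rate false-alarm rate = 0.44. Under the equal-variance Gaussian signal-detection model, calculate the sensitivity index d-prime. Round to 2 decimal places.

z(H) = 0.8064
z(FA) = -0.1510
d' = z(H) − z(FA) = 0.8064 − (-0.1510) = 0.9574

d-prime = 0.96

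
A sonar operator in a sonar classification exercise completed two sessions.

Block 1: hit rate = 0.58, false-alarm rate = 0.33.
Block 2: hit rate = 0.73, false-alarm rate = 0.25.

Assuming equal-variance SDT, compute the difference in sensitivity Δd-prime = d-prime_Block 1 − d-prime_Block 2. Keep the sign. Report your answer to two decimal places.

Δd-prime = -0.65

Block 1: z(0.58) = 0.202, z(0.33) = -0.440, d' = 0.642
Block 2: z(0.73) = 0.613, z(0.25) = -0.674, d' = 1.287
Δd' = d'_Block 1 − d'_Block 2 = 0.642 − 1.287 = -0.645
Block 2 has the higher sensitivity.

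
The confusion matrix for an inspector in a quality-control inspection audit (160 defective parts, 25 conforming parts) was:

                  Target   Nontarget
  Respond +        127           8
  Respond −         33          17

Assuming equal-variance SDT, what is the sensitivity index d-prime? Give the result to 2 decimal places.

H = 127/160 = 0.7937
FA = 8/25 = 0.3200
Φ⁻¹(H) = 0.8193
Φ⁻¹(FA) = -0.4677
d' = z(H) − z(FA) = 0.8193 − (-0.4677) = 1.2870

d-prime = 1.29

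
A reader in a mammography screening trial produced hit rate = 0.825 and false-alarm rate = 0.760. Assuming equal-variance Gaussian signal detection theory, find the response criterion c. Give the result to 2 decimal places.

c = -0.82

z(0.825) = 0.935, z(0.760) = 0.706
c = −½·[z(H) + z(FA)] = −0.5 × (0.935 + 0.706) = -0.8205
c < 0: the reader has a liberal response bias.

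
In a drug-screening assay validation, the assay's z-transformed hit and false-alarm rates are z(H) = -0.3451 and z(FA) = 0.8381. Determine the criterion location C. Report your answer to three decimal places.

C = -0.247

c = −½·[z(H) + z(FA)] = −½·(-0.3451 + 0.8381) = -0.2465
c < 0: the assay has a liberal response bias.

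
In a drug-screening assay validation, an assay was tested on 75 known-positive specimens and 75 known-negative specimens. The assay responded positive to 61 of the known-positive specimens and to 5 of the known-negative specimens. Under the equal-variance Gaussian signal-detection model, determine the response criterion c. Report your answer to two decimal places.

c = 0.31

H = 61/75 = 0.8133
FA = 5/75 = 0.0667
Φ⁻¹(H) = 0.8901
Φ⁻¹(FA) = -1.5008
c = −½·[z(H) + z(FA)] = −0.5 × (0.8901 + (-1.5008)) = 0.30535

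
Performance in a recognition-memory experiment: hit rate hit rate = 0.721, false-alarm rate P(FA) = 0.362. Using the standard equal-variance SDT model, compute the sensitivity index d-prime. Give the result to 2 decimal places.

d-prime = 0.94

z(0.721) = 0.586, z(0.362) = -0.353
d' = z(H) − z(FA) = 0.586 − (-0.353) = 0.939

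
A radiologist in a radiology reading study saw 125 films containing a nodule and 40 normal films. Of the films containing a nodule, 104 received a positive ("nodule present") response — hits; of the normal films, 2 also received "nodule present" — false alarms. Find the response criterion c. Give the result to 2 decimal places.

c = 0.34

H = 104/125 = 0.8320
FA = 2/40 = 0.0500
Φ⁻¹(0.8320) = 0.962, Φ⁻¹(0.0500) = -1.645
c = −½·[z(H) + z(FA)] = −0.5 × (0.962 + (-1.645)) = 0.3415
c > 0: the radiologist has a conservative response bias.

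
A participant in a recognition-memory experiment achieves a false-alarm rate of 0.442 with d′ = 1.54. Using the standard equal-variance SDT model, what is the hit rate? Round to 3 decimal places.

z(false-alarm rate) = z(0.442) = -0.1459
z(H) = z(FA) + d' = -0.1459 + 1.54 = 1.3941
hit rate = Φ(1.3941) = 0.9184

hit rate = 0.918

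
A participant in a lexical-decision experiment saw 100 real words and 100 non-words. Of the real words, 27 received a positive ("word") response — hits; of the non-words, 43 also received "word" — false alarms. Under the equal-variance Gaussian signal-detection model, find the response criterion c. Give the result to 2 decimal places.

H = 27/100 = 0.2700
FA = 43/100 = 0.4300
z(H) = -0.613
z(FA) = -0.176
c = −½·[z(H) + z(FA)] = −0.5 × (-0.613 + (-0.176)) = 0.3945
c > 0: the participant has a conservative response bias.

c = 0.39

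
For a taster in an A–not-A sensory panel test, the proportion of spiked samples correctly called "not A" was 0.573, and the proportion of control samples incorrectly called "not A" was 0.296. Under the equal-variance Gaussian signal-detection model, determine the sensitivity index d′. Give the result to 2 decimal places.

d′ = 0.72

Φ⁻¹(0.573) = 0.1840, Φ⁻¹(0.296) = -0.5359
d' = z(H) − z(FA) = 0.1840 − (-0.5359) = 0.7199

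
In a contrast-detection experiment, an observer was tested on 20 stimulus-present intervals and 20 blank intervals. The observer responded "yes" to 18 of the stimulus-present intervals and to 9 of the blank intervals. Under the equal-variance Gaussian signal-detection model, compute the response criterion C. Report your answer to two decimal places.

H = 18/20 = 0.9000
FA = 9/20 = 0.4500
Φ⁻¹(0.9000) = 1.2816, Φ⁻¹(0.4500) = -0.1257
c = −½·[z(H) + z(FA)] = −0.5 × (1.2816 + (-0.1257)) = -0.57795
c < 0: the observer has a liberal response bias.

C = -0.58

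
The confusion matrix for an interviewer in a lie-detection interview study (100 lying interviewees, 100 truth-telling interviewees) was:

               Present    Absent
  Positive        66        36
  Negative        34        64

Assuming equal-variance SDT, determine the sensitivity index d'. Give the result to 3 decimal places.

H = 66/100 = 0.6600
FA = 36/100 = 0.3600
z(H) = 0.4125
z(FA) = -0.3585
d' = z(H) − z(FA) = 0.4125 − (-0.3585) = 0.7710

d' = 0.771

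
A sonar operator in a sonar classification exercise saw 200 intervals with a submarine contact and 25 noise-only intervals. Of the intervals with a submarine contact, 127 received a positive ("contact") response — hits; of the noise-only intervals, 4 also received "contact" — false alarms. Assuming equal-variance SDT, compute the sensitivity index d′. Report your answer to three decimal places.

d′ = 1.340

H = 127/200 = 0.6350
FA = 4/25 = 0.1600
Φ⁻¹(H) = Φ⁻¹(0.6350) = 0.3451
Φ⁻¹(FA) = Φ⁻¹(0.1600) = -0.9945
d' = z(H) − z(FA) = 0.3451 − (-0.9945) = 1.3396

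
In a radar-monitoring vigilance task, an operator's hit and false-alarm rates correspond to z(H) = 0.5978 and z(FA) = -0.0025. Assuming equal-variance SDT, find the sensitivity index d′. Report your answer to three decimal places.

d' = z(H) − z(FA) = 0.5978 − (-0.0025) = 0.6003

d′ = 0.600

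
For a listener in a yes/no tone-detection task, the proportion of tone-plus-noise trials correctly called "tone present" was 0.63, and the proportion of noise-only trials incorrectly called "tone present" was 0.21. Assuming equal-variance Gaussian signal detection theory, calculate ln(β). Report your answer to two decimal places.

Φ⁻¹(0.63) = 0.332, Φ⁻¹(0.21) = -0.806
ln β = −½·[z(H)² − z(FA)²] = −0.5 × (0.110 − 0.650) = 0.270

ln β = 0.27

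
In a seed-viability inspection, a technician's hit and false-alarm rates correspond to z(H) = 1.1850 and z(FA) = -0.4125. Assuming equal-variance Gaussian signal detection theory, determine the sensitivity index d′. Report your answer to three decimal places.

d′ = 1.598

d' = z(H) − z(FA) = 1.1850 − (-0.4125) = 1.5975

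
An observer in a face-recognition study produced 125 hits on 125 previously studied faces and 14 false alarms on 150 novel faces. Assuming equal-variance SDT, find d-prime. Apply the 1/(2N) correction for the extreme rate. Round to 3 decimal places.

d-prime = 3.973

The hit rate is 125/125 = 1, so apply the 1/(2N) correction: H → 1 − 1/(2·125) = 0.99600.
z(H) = z(0.99600) = 2.6521
z(FA) = z(0.09333) = -1.3205
d' = 2.6521 − (-1.3205) = 3.9726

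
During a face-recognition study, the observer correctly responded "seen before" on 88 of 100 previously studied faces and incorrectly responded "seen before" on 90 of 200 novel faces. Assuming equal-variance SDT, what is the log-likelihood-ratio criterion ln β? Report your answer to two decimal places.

ln β = -0.68

H = 88/100 = 0.8800
FA = 90/200 = 0.4500
z(0.8800) = 1.175, z(0.4500) = -0.126
ln β = −½·[z(H)² − z(FA)²] = −0.5 × (1.381 − 0.016) = -0.6825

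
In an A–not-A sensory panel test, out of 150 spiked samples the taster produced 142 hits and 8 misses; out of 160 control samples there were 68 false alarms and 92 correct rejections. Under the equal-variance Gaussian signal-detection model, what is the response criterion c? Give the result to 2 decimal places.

H = 142/150 = 0.9467
FA = 68/160 = 0.4250
z(H) = z(0.9467) = 1.6137
z(FA) = z(0.4250) = -0.1891
c = −½·[z(H) + z(FA)] = −0.5 × (1.6137 + (-0.1891)) = -0.7123
c < 0: the taster has a liberal response bias.

c = -0.71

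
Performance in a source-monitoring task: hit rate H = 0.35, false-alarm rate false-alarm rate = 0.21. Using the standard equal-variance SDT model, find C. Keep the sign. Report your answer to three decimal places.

Φ⁻¹(0.35) = -0.3853, Φ⁻¹(0.21) = -0.8064
c = −½·[z(H) + z(FA)] = −0.5 × (-0.3853 + (-0.8064)) = 0.59585

C = 0.596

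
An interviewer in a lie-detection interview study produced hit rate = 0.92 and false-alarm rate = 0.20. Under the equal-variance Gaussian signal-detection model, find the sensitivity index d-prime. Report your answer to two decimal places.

z(0.92) = 1.4051, z(0.20) = -0.8416
d' = z(H) − z(FA) = 1.4051 − (-0.8416) = 2.2467

d-prime = 2.25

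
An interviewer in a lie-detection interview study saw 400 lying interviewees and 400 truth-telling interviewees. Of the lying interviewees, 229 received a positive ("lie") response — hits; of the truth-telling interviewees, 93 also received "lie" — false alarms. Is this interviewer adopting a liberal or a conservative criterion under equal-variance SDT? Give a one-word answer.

conservative

z(H) = 0.183, z(FA) = -0.731
c = −½·(z(H) + z(FA)) = 0.274
c > 0 → conservative criterion (biased toward responding “no”).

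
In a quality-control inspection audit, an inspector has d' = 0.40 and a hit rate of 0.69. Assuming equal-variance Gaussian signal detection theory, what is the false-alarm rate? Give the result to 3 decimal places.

z(hit rate) = z(0.69) = 0.4959
z(FA) = z(H) − d' = 0.4959 − 0.40 = 0.0959
false-alarm rate = Φ(0.0959) = 0.5382

false-alarm rate = 0.538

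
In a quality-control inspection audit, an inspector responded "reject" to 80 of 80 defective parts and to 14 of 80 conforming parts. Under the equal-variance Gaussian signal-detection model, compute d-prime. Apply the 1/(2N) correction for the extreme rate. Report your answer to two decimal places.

d-prime = 3.43

The hit rate is 80/80 = 1, so apply the 1/(2N) correction: H → 1 − 1/(2·80) = 0.99375.
z(H) = z(0.99375) = 2.498
z(FA) = z(0.17500) = -0.935
d' = 2.498 − (-0.935) = 3.433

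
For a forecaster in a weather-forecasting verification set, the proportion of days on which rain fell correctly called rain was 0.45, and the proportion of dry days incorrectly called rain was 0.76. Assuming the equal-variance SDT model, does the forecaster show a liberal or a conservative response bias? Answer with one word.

z(H) = -0.126, z(FA) = 0.706
c = −½·(z(H) + z(FA)) = -0.290
c < 0 → liberal criterion (biased toward responding “yes”).

liberal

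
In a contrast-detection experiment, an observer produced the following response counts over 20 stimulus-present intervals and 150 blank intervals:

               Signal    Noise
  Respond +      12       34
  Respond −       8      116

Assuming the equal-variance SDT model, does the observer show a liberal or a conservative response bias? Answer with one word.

z(H) = 0.253, z(FA) = -0.750
c = −½·(z(H) + z(FA)) = 0.2485
c > 0 → conservative criterion (biased toward responding “no”).

conservative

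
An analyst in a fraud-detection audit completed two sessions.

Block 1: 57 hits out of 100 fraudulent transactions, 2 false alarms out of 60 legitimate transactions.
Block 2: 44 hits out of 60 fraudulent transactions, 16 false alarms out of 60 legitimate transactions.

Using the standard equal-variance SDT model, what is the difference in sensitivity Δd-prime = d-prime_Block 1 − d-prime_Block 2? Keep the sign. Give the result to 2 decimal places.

Δd-prime = 0.76

Block 1: z(0.5700) = 0.176, z(0.0333) = -1.834, d' = 2.010
Block 2: z(0.7333) = 0.623, z(0.2667) = -0.623, d' = 1.246
Δd' = d'_Block 1 − d'_Block 2 = 2.010 − 1.246 = 0.764
Block 1 has the higher sensitivity.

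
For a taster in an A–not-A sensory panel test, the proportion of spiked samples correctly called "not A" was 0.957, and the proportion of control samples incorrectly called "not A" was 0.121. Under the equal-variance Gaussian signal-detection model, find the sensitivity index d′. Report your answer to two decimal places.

d′ = 2.89

z(H) = z(0.957) = 1.717
z(FA) = z(0.121) = -1.170
d' = z(H) − z(FA) = 1.717 − (-1.170) = 2.887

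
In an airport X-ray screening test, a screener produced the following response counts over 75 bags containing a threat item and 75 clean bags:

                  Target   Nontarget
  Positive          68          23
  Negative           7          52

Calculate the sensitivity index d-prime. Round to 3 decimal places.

d-prime = 1.826

H = 68/75 = 0.9067
FA = 23/75 = 0.3067
z(H) = z(0.9067) = 1.3207
z(FA) = z(0.3067) = -0.5052
d' = z(H) − z(FA) = 1.3207 − (-0.5052) = 1.8259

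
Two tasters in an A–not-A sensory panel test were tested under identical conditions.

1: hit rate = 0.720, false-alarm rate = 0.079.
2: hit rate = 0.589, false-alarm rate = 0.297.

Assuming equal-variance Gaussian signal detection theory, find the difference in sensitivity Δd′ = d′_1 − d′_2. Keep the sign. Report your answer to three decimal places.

Δd′ = 1.237

1: z(0.720) = 0.5828, z(0.079) = -1.4118, d' = 1.9946
2: z(0.589) = 0.2250, z(0.297) = -0.5330, d' = 0.7580
Δd' = d'_1 − d'_2 = 1.9946 − 0.7580 = 1.2366
1 has the higher sensitivity.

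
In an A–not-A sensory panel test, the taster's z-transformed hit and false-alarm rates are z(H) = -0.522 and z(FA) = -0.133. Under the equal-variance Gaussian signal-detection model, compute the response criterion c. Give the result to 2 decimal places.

c = 0.33

c = −½·[z(H) + z(FA)] = −½·(-0.522 + (-0.133)) = 0.3275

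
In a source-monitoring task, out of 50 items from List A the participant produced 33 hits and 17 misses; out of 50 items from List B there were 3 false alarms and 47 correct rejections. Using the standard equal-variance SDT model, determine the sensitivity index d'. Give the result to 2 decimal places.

H = 33/50 = 0.6600
FA = 3/50 = 0.0600
Φ⁻¹(H) = 0.412
Φ⁻¹(FA) = -1.555
d' = z(H) − z(FA) = 0.412 − (-1.555) = 1.967

d' = 1.97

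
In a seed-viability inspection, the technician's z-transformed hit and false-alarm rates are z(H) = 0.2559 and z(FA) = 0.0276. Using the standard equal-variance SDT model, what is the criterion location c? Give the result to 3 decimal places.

c = -0.142

c = −½·[z(H) + z(FA)] = −½·(0.2559 + 0.0276) = -0.14175
c < 0: the technician has a liberal response bias.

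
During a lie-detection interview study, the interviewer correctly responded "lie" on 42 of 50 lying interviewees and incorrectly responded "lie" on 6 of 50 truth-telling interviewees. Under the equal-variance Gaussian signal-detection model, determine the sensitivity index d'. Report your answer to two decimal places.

d' = 2.17

H = 42/50 = 0.8400
FA = 6/50 = 0.1200
z(0.8400) = 0.994, z(0.1200) = -1.175
d' = z(H) − z(FA) = 0.994 − (-1.175) = 2.169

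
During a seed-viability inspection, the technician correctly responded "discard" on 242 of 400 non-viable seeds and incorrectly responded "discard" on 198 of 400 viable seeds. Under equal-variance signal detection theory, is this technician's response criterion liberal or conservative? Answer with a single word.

liberal

z(H) = 0.266, z(FA) = -0.013
c = −½·(z(H) + z(FA)) = -0.1265
c < 0 → liberal criterion (biased toward responding “yes”).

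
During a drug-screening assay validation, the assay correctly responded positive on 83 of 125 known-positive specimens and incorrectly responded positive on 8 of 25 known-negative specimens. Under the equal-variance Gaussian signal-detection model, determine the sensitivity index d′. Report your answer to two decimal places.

H = 83/125 = 0.6640
FA = 8/25 = 0.3200
z(0.6640) = 0.423, z(0.3200) = -0.468
d' = z(H) − z(FA) = 0.423 − (-0.468) = 0.891

d′ = 0.89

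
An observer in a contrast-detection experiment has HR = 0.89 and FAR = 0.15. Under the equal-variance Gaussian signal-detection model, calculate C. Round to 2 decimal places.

C = -0.10

z(H) = z(0.89) = 1.2265
z(FA) = z(0.15) = -1.0364
c = −½·[z(H) + z(FA)] = −0.5 × (1.2265 + (-1.0364)) = -0.09505
c < 0: the observer has a liberal response bias.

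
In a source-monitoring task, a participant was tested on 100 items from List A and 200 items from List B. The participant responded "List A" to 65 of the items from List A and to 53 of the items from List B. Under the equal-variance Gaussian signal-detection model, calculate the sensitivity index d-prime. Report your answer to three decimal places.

d-prime = 1.013

H = 65/100 = 0.6500
FA = 53/200 = 0.2650
Φ⁻¹(H) = Φ⁻¹(0.6500) = 0.3853
Φ⁻¹(FA) = Φ⁻¹(0.2650) = -0.6280
d' = z(H) − z(FA) = 0.3853 − (-0.6280) = 1.0133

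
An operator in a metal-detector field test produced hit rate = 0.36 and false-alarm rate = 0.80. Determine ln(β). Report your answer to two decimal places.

ln β = 0.29

z(H) = z(0.36) = -0.358
z(FA) = z(0.80) = 0.842
ln β = −½·[z(H)² − z(FA)²] = −0.5 × (0.128 − 0.709) = 0.2905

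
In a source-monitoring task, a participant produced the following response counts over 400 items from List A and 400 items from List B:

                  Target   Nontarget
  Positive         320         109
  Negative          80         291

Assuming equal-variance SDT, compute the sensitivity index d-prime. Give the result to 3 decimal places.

d-prime = 1.447

H = 320/400 = 0.8000
FA = 109/400 = 0.2725
z(0.8000) = 0.8416, z(0.2725) = -0.6053
d' = z(H) − z(FA) = 0.8416 − (-0.6053) = 1.4469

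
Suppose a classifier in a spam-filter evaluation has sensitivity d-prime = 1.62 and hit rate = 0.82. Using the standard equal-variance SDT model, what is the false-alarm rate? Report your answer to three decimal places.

z(hit rate) = z(0.82) = 0.9154
z(FA) = z(H) − d' = 0.9154 − 1.62 = -0.7046
false-alarm rate = Φ(-0.7046) = 0.2405

false-alarm rate = 0.241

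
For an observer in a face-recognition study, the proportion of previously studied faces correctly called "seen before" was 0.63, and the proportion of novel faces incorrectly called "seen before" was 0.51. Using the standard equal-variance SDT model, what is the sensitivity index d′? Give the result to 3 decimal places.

d′ = 0.307

z(H) = 0.3319
z(FA) = 0.0251
d' = z(H) − z(FA) = 0.3319 − 0.0251 = 0.3068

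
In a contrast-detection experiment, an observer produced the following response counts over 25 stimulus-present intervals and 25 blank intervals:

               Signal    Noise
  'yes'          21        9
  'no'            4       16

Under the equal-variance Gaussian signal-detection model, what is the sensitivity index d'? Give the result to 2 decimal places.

H = 21/25 = 0.8400
FA = 9/25 = 0.3600
z(H) = z(0.8400) = 0.9945
z(FA) = z(0.3600) = -0.3585
d' = z(H) − z(FA) = 0.9945 − (-0.3585) = 1.3530

d' = 1.35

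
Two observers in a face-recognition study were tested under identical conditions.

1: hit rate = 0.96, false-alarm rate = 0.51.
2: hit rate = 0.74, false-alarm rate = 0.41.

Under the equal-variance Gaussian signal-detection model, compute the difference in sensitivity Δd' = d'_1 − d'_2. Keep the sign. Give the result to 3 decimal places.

1: z(0.96) = 1.7507, z(0.51) = 0.0251, d' = 1.7256
2: z(0.74) = 0.6433, z(0.41) = -0.2275, d' = 0.8708
Δd' = d'_1 − d'_2 = 1.7256 − 0.8708 = 0.8548
1 has the higher sensitivity.

Δd' = 0.855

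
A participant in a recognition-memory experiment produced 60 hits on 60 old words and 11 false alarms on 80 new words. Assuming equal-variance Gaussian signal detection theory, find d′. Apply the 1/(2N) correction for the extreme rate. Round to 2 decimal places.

d′ = 3.49

The hit rate is 60/60 = 1, so apply the 1/(2N) correction: H → 1 − 1/(2·60) = 0.99167.
z(H) = z(0.99167) = 2.394
z(FA) = z(0.13750) = -1.092
d' = 2.394 − (-1.092) = 3.486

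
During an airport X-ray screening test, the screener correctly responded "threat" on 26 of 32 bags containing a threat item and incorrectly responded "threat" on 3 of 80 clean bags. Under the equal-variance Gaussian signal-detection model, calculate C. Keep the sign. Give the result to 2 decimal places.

H = 26/32 = 0.8125
FA = 3/80 = 0.0375
z(H) = 0.8871
z(FA) = -1.7805
c = −½·[z(H) + z(FA)] = −0.5 × (0.8871 + (-1.7805)) = 0.4467
c > 0: the screener has a conservative response bias.

C = 0.45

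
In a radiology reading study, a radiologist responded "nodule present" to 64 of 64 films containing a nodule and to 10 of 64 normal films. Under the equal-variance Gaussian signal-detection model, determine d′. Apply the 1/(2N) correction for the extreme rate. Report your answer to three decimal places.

d′ = 3.428

The hit rate is 64/64 = 1, so apply the 1/(2N) correction: H → 1 − 1/(2·64) = 0.99219.
z(H) = z(0.99219) = 2.4177
z(FA) = z(0.15625) = -1.0100
d' = 2.4177 − (-1.0100) = 3.4277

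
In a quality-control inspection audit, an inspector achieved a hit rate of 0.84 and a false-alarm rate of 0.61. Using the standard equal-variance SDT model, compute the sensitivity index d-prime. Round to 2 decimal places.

z(0.84) = 0.994, z(0.61) = 0.279
d' = z(H) − z(FA) = 0.994 − 0.279 = 0.715

d-prime = 0.72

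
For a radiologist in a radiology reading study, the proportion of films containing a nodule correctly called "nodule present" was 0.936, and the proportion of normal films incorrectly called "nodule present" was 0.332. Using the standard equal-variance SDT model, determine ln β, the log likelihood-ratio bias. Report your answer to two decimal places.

ln β = -1.06

Φ⁻¹(H) = 1.522
Φ⁻¹(FA) = -0.434
ln β = −½·[z(H)² − z(FA)²] = −0.5 × (2.316 − 0.188) = -1.064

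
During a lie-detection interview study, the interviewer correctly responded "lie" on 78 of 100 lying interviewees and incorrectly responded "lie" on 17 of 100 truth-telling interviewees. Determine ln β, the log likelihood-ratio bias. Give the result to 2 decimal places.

ln β = 0.16

H = 78/100 = 0.7800
FA = 17/100 = 0.1700
z(H) = z(0.7800) = 0.772
z(FA) = z(0.1700) = -0.954
ln β = −½·[z(H)² − z(FA)²] = −0.5 × (0.596 − 0.910) = 0.157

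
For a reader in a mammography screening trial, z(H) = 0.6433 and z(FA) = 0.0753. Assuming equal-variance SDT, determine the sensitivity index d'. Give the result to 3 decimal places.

d' = z(H) − z(FA) = 0.6433 − 0.0753 = 0.5680

d' = 0.568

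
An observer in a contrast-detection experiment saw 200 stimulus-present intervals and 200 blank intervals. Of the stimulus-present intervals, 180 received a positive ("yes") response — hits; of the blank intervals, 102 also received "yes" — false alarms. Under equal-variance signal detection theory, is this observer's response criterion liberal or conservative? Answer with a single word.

z(H) = 1.282, z(FA) = 0.025
c = −½·(z(H) + z(FA)) = -0.6535
c < 0 → liberal criterion (biased toward responding “yes”).

liberal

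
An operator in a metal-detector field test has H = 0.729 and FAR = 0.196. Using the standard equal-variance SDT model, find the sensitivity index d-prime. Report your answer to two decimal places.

z(H) = z(0.729) = 0.6098
z(FA) = z(0.196) = -0.8560
d' = z(H) − z(FA) = 0.6098 − (-0.8560) = 1.4658

d-prime = 1.47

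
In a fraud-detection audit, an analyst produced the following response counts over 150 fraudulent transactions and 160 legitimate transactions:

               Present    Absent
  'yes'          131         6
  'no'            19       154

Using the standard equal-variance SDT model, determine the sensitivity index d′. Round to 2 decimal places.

H = 131/150 = 0.8733
FA = 6/160 = 0.0375
z(0.8733) = 1.1421, z(0.0375) = -1.7805
d' = z(H) − z(FA) = 1.1421 − (-1.7805) = 2.9226

d′ = 2.92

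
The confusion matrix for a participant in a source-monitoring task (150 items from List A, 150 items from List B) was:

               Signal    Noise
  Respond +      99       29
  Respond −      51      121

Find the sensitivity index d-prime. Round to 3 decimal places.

d-prime = 1.278

H = 99/150 = 0.6600
FA = 29/150 = 0.1933
Φ⁻¹(0.6600) = 0.4125, Φ⁻¹(0.1933) = -0.8658
d' = z(H) − z(FA) = 0.4125 − (-0.8658) = 1.2783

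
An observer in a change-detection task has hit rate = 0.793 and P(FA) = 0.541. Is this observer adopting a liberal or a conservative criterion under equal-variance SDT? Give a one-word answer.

liberal

z(H) = 0.817, z(FA) = 0.103
c = −½·(z(H) + z(FA)) = -0.460
c < 0 → liberal criterion (biased toward responding “yes”).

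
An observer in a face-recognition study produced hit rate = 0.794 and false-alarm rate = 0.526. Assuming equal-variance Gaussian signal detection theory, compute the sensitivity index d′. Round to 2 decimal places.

Φ⁻¹(H) = 0.820
Φ⁻¹(FA) = 0.065
d' = z(H) − z(FA) = 0.820 − 0.065 = 0.755

d′ = 0.76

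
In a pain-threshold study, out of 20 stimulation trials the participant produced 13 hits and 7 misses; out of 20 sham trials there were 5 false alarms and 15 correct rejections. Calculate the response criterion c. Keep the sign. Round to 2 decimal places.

c = 0.14

H = 13/20 = 0.6500
FA = 5/20 = 0.2500
z(H) = z(0.6500) = 0.385
z(FA) = z(0.2500) = -0.674
c = −½·[z(H) + z(FA)] = −0.5 × (0.385 + (-0.674)) = 0.1445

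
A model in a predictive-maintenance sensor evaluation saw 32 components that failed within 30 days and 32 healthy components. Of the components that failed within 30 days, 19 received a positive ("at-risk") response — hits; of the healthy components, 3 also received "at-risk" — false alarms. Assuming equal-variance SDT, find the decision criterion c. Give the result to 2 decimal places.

c = 0.54

H = 19/32 = 0.5938
FA = 3/32 = 0.0938
z(H) = 0.2373
z(FA) = -1.3177
c = −½·[z(H) + z(FA)] = −0.5 × (0.2373 + (-1.3177)) = 0.5402
c > 0: the model has a conservative response bias.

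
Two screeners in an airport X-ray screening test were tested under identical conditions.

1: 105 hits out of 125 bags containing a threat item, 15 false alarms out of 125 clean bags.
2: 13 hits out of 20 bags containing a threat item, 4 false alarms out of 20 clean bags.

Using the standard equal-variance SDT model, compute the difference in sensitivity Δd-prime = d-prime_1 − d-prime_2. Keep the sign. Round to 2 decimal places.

1: z(0.8400) = 0.994, z(0.1200) = -1.175, d' = 2.169
2: z(0.6500) = 0.385, z(0.2000) = -0.842, d' = 1.227
Δd' = d'_1 − d'_2 = 2.169 − 1.227 = 0.942
1 has the higher sensitivity.

Δd-prime = 0.94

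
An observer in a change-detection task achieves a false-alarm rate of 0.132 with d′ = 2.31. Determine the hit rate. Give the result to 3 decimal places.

z(false-alarm rate) = z(0.132) = -1.1170
z(H) = z(FA) + d' = -1.1170 + 2.31 = 1.1930
hit rate = Φ(1.1930) = 0.8836

hit rate = 0.884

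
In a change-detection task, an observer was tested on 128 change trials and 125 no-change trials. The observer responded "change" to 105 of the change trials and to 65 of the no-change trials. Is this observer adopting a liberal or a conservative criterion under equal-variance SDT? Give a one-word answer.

liberal

z(H) = 0.917, z(FA) = 0.050
c = −½·(z(H) + z(FA)) = -0.4835
c < 0 → liberal criterion (biased toward responding “yes”).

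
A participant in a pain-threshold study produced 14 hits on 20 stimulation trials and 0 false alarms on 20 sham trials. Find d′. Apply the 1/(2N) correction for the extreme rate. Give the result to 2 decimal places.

d′ = 2.48

The false-alarm rate is 0/20 = 0, so apply the 1/(2N) correction: FA → 1/(2·20) = 0.02500.
z(H) = z(0.70000) = 0.524
z(FA) = z(0.02500) = -1.960
d' = 0.524 − (-1.960) = 2.484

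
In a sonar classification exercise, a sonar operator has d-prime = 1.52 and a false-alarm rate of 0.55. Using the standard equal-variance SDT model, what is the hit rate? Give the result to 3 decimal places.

z(false-alarm rate) = z(0.55) = 0.1257
z(H) = z(FA) + d' = 0.1257 + 1.52 = 1.6457
hit rate = Φ(1.6457) = 0.9501

hit rate = 0.950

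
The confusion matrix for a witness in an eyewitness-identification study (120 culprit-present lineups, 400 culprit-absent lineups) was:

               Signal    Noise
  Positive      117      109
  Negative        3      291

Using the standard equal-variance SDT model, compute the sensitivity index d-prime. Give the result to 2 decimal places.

H = 117/120 = 0.9750
FA = 109/400 = 0.2725
z(H) = 1.9600
z(FA) = -0.6053
d' = z(H) − z(FA) = 1.9600 − (-0.6053) = 2.5653

d-prime = 2.57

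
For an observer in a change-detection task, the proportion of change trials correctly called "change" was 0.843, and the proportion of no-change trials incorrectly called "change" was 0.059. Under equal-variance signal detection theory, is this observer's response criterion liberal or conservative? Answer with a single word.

conservative

z(H) = 1.007, z(FA) = -1.563
c = −½·(z(H) + z(FA)) = 0.278
c > 0 → conservative criterion (biased toward responding “no”).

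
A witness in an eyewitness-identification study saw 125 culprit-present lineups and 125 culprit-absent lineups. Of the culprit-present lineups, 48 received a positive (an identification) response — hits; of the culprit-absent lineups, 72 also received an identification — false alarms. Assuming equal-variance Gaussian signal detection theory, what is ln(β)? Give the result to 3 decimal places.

ln β = -0.025

H = 48/125 = 0.3840
FA = 72/125 = 0.5760
z(H) = z(0.3840) = -0.2950
z(FA) = z(0.5760) = 0.1917
ln β = −½·[z(H)² − z(FA)²] = −0.5 × (0.0870 − 0.0367) = -0.02515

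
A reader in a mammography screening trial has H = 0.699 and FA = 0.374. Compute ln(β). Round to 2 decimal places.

ln β = -0.08

z(0.699) = 0.522, z(0.374) = -0.321
ln β = −½·[z(H)² − z(FA)²] = −0.5 × (0.272 − 0.103) = -0.0845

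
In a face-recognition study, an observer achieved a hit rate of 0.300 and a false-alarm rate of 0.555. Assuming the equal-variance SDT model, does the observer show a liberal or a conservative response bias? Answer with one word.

z(H) = -0.524, z(FA) = 0.138
c = −½·(z(H) + z(FA)) = 0.193
c > 0 → conservative criterion (biased toward responding “no”).

conservative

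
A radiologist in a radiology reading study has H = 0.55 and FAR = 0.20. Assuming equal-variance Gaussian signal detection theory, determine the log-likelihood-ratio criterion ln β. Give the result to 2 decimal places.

ln β = 0.35

z(0.55) = 0.126, z(0.20) = -0.842
ln β = −½·[z(H)² − z(FA)²] = −0.5 × (0.016 − 0.709) = 0.3465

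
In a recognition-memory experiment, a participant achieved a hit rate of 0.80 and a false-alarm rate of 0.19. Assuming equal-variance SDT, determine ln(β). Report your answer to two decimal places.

z(0.80) = 0.842, z(0.19) = -0.878
ln β = −½·[z(H)² − z(FA)²] = −0.5 × (0.709 − 0.771) = 0.031

ln β = 0.03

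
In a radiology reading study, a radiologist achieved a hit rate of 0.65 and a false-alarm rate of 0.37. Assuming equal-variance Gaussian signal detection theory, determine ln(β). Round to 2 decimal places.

Φ⁻¹(H) = Φ⁻¹(0.65) = 0.385
Φ⁻¹(FA) = Φ⁻¹(0.37) = -0.332
ln β = −½·[z(H)² − z(FA)²] = −0.5 × (0.148 − 0.110) = -0.019

ln β = -0.02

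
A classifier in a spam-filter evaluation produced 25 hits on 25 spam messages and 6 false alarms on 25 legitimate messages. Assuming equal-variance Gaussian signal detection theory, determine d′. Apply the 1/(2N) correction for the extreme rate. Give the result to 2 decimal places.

The hit rate is 25/25 = 1, so apply the 1/(2N) correction: H → 1 − 1/(2·25) = 0.98000.
z(H) = z(0.98000) = 2.054
z(FA) = z(0.24000) = -0.706
d' = 2.054 − (-0.706) = 2.760

d′ = 2.76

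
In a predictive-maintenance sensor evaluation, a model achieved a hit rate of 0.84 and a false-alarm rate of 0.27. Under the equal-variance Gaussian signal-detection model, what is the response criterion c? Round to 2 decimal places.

c = -0.19

Φ⁻¹(H) = 0.994
Φ⁻¹(FA) = -0.613
c = −½·[z(H) + z(FA)] = −0.5 × (0.994 + (-0.613)) = -0.1905
c < 0: the model has a liberal response bias.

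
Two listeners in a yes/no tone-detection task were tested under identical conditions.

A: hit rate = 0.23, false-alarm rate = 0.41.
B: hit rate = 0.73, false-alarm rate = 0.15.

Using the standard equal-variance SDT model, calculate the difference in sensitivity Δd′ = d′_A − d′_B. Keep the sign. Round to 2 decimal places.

A: z(0.23) = -0.739, z(0.41) = -0.228, d' = -0.511
B: z(0.73) = 0.613, z(0.15) = -1.036, d' = 1.649
Δd' = d'_A − d'_B = -0.511 − 1.649 = -2.160
B has the higher sensitivity.

Δd′ = -2.16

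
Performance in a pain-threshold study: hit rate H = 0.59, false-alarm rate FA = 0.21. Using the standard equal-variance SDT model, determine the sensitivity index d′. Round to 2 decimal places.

z(H) = z(0.59) = 0.2275
z(FA) = z(0.21) = -0.8064
d' = z(H) − z(FA) = 0.2275 − (-0.8064) = 1.0339

d′ = 1.03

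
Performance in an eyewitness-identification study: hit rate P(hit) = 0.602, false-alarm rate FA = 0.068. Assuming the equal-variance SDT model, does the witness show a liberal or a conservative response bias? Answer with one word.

z(H) = 0.259, z(FA) = -1.491
c = −½·(z(H) + z(FA)) = 0.616
c > 0 → conservative criterion (biased toward responding “no”).

conservative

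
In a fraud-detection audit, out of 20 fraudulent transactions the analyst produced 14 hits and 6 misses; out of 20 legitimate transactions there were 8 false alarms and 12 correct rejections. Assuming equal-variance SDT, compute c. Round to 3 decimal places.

H = 14/20 = 0.7000
FA = 8/20 = 0.4000
z(0.7000) = 0.5244, z(0.4000) = -0.2533
c = −½·[z(H) + z(FA)] = −0.5 × (0.5244 + (-0.2533)) = -0.13555
c < 0: the analyst has a liberal response bias.

c = -0.136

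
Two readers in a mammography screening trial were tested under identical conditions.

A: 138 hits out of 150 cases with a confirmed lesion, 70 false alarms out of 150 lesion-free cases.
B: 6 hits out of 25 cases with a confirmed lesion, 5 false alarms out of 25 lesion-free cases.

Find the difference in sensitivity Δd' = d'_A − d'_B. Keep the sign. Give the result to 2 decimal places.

A: z(0.9200) = 1.405, z(0.4667) = -0.084, d' = 1.489
B: z(0.2400) = -0.706, z(0.2000) = -0.842, d' = 0.136
Δd' = d'_A − d'_B = 1.489 − 0.136 = 1.353
A has the higher sensitivity.

Δd' = 1.35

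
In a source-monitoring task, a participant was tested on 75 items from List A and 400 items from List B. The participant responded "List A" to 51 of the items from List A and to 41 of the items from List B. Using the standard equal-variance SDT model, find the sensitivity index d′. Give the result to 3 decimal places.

H = 51/75 = 0.6800
FA = 41/400 = 0.1025
z(0.6800) = 0.4677, z(0.1025) = -1.2674
d' = z(H) − z(FA) = 0.4677 − (-1.2674) = 1.7351

d′ = 1.735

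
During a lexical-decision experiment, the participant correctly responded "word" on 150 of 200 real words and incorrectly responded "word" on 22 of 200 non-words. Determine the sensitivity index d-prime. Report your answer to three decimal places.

d-prime = 1.901

H = 150/200 = 0.7500
FA = 22/200 = 0.1100
z(H) = z(0.7500) = 0.6745
z(FA) = z(0.1100) = -1.2265
d' = z(H) − z(FA) = 0.6745 − (-1.2265) = 1.9010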